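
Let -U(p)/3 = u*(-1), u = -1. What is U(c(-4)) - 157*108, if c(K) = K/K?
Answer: -16959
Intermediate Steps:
c(K) = 1
U(p) = -3 (U(p) = -(-3)*(-1) = -3*1 = -3)
U(c(-4)) - 157*108 = -3 - 157*108 = -3 - 16956 = -16959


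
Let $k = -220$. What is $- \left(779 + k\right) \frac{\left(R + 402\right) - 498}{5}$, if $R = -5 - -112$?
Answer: $- \frac{6149}{5} \approx -1229.8$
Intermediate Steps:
$R = 107$ ($R = -5 + 112 = 107$)
$- \left(779 + k\right) \frac{\left(R + 402\right) - 498}{5} = - \left(779 - 220\right) \frac{\left(107 + 402\right) - 498}{5} = - 559 \left(509 - 498\right) \frac{1}{5} = - 559 \cdot 11 \cdot \frac{1}{5} = - \frac{559 \cdot 11}{5} = \left(-1\right) \frac{6149}{5} = - \frac{6149}{5}$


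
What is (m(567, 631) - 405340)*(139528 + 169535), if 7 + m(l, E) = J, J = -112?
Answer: -125312374917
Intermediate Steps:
m(l, E) = -119 (m(l, E) = -7 - 112 = -119)
(m(567, 631) - 405340)*(139528 + 169535) = (-119 - 405340)*(139528 + 169535) = -405459*309063 = -125312374917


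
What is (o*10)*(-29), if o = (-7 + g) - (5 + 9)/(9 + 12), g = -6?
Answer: 11890/3 ≈ 3963.3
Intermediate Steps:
o = -41/3 (o = (-7 - 6) - (5 + 9)/(9 + 12) = -13 - 14/21 = -13 - 1*⅔ = -13 - ⅔ = -41/3 ≈ -13.667)
(o*10)*(-29) = -41/3*10*(-29) = -410/3*(-29) = 11890/3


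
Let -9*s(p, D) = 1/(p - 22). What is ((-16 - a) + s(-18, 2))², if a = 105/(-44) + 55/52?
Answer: 570231888769/2650190400 ≈ 215.17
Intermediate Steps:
s(p, D) = -1/(9*(-22 + p)) (s(p, D) = -1/(9*(p - 22)) = -1/(9*(-22 + p)))
a = -190/143 (a = 105*(-1/44) + 55*(1/52) = -105/44 + 55/52 = -190/143 ≈ -1.3287)
((-16 - a) + s(-18, 2))² = ((-16 - 1*(-190/143)) - 1/(-198 + 9*(-18)))² = ((-16 + 190/143) - 1/(-198 - 162))² = (-2098/143 - 1/(-360))² = (-2098/143 - 1*(-1/360))² = (-2098/143 + 1/360)² = (-755137/51480)² = 570231888769/2650190400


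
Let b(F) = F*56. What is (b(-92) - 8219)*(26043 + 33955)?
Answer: -802233258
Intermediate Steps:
b(F) = 56*F
(b(-92) - 8219)*(26043 + 33955) = (56*(-92) - 8219)*(26043 + 33955) = (-5152 - 8219)*59998 = -13371*59998 = -802233258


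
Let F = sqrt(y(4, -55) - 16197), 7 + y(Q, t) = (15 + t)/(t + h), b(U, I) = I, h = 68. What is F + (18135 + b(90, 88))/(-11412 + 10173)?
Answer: -18223/1239 + 2*I*sqrt(684749)/13 ≈ -14.708 + 127.31*I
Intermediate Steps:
y(Q, t) = -7 + (15 + t)/(68 + t) (y(Q, t) = -7 + (15 + t)/(t + 68) = -7 + (15 + t)/(68 + t))
F = 2*I*sqrt(684749)/13 (F = sqrt((-461 - 6*(-55))/(68 - 55) - 16197) = sqrt((-461 + 330)/13 - 16197) = sqrt((1/13)*(-131) - 16197) = sqrt(-131/13 - 16197) = sqrt(-210692/13) = 2*I*sqrt(684749)/13 ≈ 127.31*I)
F + (18135 + b(90, 88))/(-11412 + 10173) = 2*I*sqrt(684749)/13 + (18135 + 88)/(-11412 + 10173) = 2*I*sqrt(684749)/13 + 18223/(-1239) = 2*I*sqrt(684749)/13 + 18223*(-1/1239) = 2*I*sqrt(684749)/13 - 18223/1239 = -18223/1239 + 2*I*sqrt(684749)/13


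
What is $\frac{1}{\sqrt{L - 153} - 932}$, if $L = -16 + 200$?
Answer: $- \frac{932}{868593} - \frac{\sqrt{31}}{868593} \approx -0.0010794$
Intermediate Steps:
$L = 184$
$\frac{1}{\sqrt{L - 153} - 932} = \frac{1}{\sqrt{184 - 153} - 932} = \frac{1}{\sqrt{31} - 932} = \frac{1}{-932 + \sqrt{31}}$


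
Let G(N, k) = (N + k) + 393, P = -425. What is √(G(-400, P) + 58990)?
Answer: √58558 ≈ 241.99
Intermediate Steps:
G(N, k) = 393 + N + k
√(G(-400, P) + 58990) = √((393 - 400 - 425) + 58990) = √(-432 + 58990) = √58558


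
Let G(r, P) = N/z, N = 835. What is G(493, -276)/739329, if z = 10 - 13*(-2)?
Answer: 835/26615844 ≈ 3.1372e-5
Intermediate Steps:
z = 36 (z = 10 + 26 = 36)
G(r, P) = 835/36
G(493, -276)/739329 = (835/36)/739329 = (835/36)*(1/739329) = 835/26615844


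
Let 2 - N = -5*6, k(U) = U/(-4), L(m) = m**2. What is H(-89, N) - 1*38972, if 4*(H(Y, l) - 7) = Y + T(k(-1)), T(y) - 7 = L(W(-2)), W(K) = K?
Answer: -77969/2 ≈ -38985.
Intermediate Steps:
k(U) = -U/4 (k(U) = U*(-1/4) = -U/4)
T(y) = 11 (T(y) = 7 + (-2)**2 = 7 + 4 = 11)
N = 32 (N = 2 - (-5)*6 = 2 - 1*(-30) = 2 + 30 = 32)
H(Y, l) = 39/4 + Y/4 (H(Y, l) = 7 + (Y + 11)/4 = 7 + (11 + Y)/4 = 7 + (11/4 + Y/4) = 39/4 + Y/4)
H(-89, N) - 1*38972 = (39/4 + (1/4)*(-89)) - 1*38972 = (39/4 - 89/4) - 38972 = -25/2 - 38972 = -77969/2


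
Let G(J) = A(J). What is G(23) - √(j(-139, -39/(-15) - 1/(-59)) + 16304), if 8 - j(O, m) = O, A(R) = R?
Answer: 23 - √16451 ≈ -105.26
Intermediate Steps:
j(O, m) = 8 - O
G(J) = J
G(23) - √(j(-139, -39/(-15) - 1/(-59)) + 16304) = 23 - √((8 - 1*(-139)) + 16304) = 23 - √((8 + 139) + 16304) = 23 - √(147 + 16304) = 23 - √16451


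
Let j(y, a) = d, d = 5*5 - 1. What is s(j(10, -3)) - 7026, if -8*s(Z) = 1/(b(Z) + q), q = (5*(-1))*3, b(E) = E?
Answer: -505873/72 ≈ -7026.0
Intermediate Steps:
d = 24 (d = 25 - 1 = 24)
q = -15 (q = -5*3 = -15)
j(y, a) = 24
s(Z) = -1/(8*(-15 + Z)) (s(Z) = -1/(8*(Z - 15)) = -1/(8*(-15 + Z)))
s(j(10, -3)) - 7026 = -1/(-120 + 8*24) - 7026 = -1/(-120 + 192) - 7026 = -1/72 - 7026 = -505873/72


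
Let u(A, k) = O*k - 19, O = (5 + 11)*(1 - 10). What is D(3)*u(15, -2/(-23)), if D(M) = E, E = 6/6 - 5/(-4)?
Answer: -6525/92 ≈ -70.924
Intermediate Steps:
E = 9/4 (E = 6*(1/6) - 5*(-1/4) = 1 + 5/4 = 9/4 ≈ 2.2500)
D(M) = 9/4
O = -144 (O = 16*(-9) = -144)
u(A, k) = -19 - 144*k (u(A, k) = -144*k - 19 = -19 - 144*k)
D(3)*u(15, -2/(-23)) = 9*(-19 - (-288)/(-23))/4 = 9*(-19 - (-288)*(-1)/23)/4 = 9*(-19 - 144*2/23)/4 = 9*(-19 - 288/23)/4 = (9/4)*(-725/23) = -6525/92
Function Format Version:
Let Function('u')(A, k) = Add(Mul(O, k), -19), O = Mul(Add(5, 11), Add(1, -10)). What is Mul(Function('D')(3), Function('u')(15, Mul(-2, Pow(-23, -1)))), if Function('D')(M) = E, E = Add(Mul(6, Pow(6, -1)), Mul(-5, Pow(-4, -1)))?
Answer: Rational(-6525, 92) ≈ -70.924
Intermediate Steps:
E = Rational(9, 4) (E = Add(Mul(6, Rational(1, 6)), Mul(-5, Rational(-1, 4))) = Add(1, Rational(5, 4)) = Rational(9, 4) ≈ 2.2500)
Function('D')(M) = Rational(9, 4)
O = -144 (O = Mul(16, -9) = -144)
Function('u')(A, k) = Add(-19, Mul(-144, k)) (Function('u')(A, k) = Add(Mul(-144, k), -19) = Add(-19, Mul(-144, k)))
Mul(Function('D')(3), Function('u')(15, Mul(-2, Pow(-23, -1)))) = Mul(Rational(9, 4), Add(-19, Mul(-144, Mul(-2, Pow(-23, -1))))) = Mul(Rational(9, 4), Add(-19, Mul(-144, Mul(-2, Rational(-1, 23))))) = Mul(Rational(9, 4), Add(-19, Mul(-144, Rational(2, 23)))) = Mul(Rational(9, 4), Add(-19, Rational(-288, 23))) = Mul(Rational(9, 4), Rational(-725, 23)) = Rational(-6525, 92)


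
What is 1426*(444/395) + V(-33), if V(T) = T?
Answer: 620109/395 ≈ 1569.9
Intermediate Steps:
1426*(444/395) + V(-33) = 1426*(444/395) - 33 = 633144/395 - 33 = 620109/395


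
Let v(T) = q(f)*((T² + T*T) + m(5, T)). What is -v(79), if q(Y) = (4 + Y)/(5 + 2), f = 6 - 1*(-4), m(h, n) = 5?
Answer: -24974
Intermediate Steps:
f = 10 (f = 6 + 4 = 10)
q(Y) = 4/7 + Y/7 (q(Y) = (4 + Y)/7 = (4 + Y)*(⅐) = 4/7 + Y/7)
v(T) = 10 + 4*T² (v(T) = (4/7 + (⅐)*10)*((T² + T*T) + 5) = (4/7 + 10/7)*((T² + T²) + 5) = 2*(2*T² + 5) = 2*(5 + 2*T²) = 10 + 4*T²)
-v(79) = -(10 + 4*79²) = -(10 + 4*6241) = -(10 + 24964) = -1*24974 = -24974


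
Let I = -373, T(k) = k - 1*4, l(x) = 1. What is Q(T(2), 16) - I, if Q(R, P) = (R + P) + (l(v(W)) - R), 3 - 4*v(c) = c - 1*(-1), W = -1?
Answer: 390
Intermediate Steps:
v(c) = ½ - c/4 (v(c) = ¾ - (c - 1*(-1))/4 = ¾ - (c + 1)/4 = ¾ - (1 + c)/4 = ¾ + (-¼ - c/4) = ½ - c/4)
T(k) = -4 + k (T(k) = k - 4 = -4 + k)
Q(R, P) = 1 + P (Q(R, P) = (R + P) + (1 - R) = (P + R) + (1 - R) = 1 + P)
Q(T(2), 16) - I = (1 + 16) - 1*(-373) = 17 + 373 = 390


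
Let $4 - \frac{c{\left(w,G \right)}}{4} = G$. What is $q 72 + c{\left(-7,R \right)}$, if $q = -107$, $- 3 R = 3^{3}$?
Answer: $-7652$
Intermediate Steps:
$R = -9$ ($R = - \frac{3^{3}}{3} = \left(- \frac{1}{3}\right) 27 = -9$)
$c{\left(w,G \right)} = 16 - 4 G$
$q 72 + c{\left(-7,R \right)} = \left(-107\right) 72 + \left(16 - -36\right) = -7704 + \left(16 + 36\right) = -7704 + 52 = -7652$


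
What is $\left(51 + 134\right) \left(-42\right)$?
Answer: $-7770$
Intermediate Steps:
$\left(51 + 134\right) \left(-42\right) = 185 \left(-42\right) = -7770$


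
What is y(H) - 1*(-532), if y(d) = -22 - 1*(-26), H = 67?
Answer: 536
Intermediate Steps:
y(d) = 4 (y(d) = -22 + 26 = 4)
y(H) - 1*(-532) = 4 - 1*(-532) = 4 + 532 = 536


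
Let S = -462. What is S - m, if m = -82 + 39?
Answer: -419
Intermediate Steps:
m = -43
S - m = -462 - 1*(-43) = -462 + 43 = -419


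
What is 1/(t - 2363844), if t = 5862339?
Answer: 1/3498495 ≈ 2.8584e-7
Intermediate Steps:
1/(t - 2363844) = 1/(5862339 - 2363844) = 1/3498495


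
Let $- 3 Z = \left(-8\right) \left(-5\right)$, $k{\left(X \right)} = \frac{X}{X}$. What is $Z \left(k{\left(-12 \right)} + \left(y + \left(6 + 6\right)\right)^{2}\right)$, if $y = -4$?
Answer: $- \frac{2600}{3} \approx -866.67$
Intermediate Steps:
$k{\left(X \right)} = 1$
$Z = - \frac{40}{3}$ ($Z = - \frac{\left(-8\right) \left(-5\right)}{3} = \left(- \frac{1}{3}\right) 40 = - \frac{40}{3} \approx -13.333$)
$Z \left(k{\left(-12 \right)} + \left(y + \left(6 + 6\right)\right)^{2}\right) = - \frac{40 \left(1 + \left(-4 + \left(6 + 6\right)\right)^{2}\right)}{3} = - \frac{40 \left(1 + \left(-4 + 12\right)^{2}\right)}{3} = - \frac{40 \left(1 + 8^{2}\right)}{3} = - \frac{40 \left(1 + 64\right)}{3} = \left(- \frac{40}{3}\right) 65 = - \frac{2600}{3}$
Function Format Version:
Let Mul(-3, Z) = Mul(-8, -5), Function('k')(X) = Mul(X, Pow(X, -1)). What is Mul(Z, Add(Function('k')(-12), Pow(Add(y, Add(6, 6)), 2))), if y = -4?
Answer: Rational(-2600, 3) ≈ -866.67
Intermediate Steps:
Function('k')(X) = 1
Z = Rational(-40, 3) (Z = Mul(Rational(-1, 3), Mul(-8, -5)) = Mul(Rational(-1, 3), 40) = Rational(-40, 3) ≈ -13.333)
Mul(Z, Add(Function('k')(-12), Pow(Add(y, Add(6, 6)), 2))) = Mul(Rational(-40, 3), Add(1, Pow(Add(-4, Add(6, 6)), 2))) = Mul(Rational(-40, 3), Add(1, Pow(Add(-4, 12), 2))) = Mul(Rational(-40, 3), Add(1, Pow(8, 2))) = Mul(Rational(-40, 3), Add(1, 64)) = Mul(Rational(-40, 3), 65) = Rational(-2600, 3)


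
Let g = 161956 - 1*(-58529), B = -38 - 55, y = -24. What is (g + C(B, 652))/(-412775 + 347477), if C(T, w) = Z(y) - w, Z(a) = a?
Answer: -219809/65298 ≈ -3.3662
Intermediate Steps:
B = -93
C(T, w) = -24 - w
g = 220485 (g = 161956 + 58529 = 220485)
(g + C(B, 652))/(-412775 + 347477) = (220485 + (-24 - 1*652))/(-412775 + 347477) = (220485 + (-24 - 652))/(-65298) = (220485 - 676)*(-1/65298) = 219809*(-1/65298) = -219809/65298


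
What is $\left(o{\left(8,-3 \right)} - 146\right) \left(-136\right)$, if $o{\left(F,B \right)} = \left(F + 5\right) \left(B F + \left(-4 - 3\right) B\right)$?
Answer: $25160$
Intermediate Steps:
$o{\left(F,B \right)} = \left(5 + F\right) \left(- 7 B + B F\right)$ ($o{\left(F,B \right)} = \left(5 + F\right) \left(B F - 7 B\right) = \left(5 + F\right) \left(- 7 B + B F\right)$)
$\left(o{\left(8,-3 \right)} - 146\right) \left(-136\right) = \left(- 3 \left(-35 + 8^{2} - 16\right) - 146\right) \left(-136\right) = \left(- 3 \left(-35 + 64 - 16\right) - 146\right) \left(-136\right) = \left(\left(-3\right) 13 - 146\right) \left(-136\right) = \left(-39 - 146\right) \left(-136\right) = \left(-185\right) \left(-136\right) = 25160$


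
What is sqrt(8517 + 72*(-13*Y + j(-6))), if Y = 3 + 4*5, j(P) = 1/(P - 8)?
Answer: 11*I*sqrt(5271)/7 ≈ 114.09*I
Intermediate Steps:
j(P) = 1/(-8 + P)
Y = 23 (Y = 3 + 20 = 23)
sqrt(8517 + 72*(-13*Y + j(-6))) = sqrt(8517 + 72*(-13*23 + 1/(-8 - 6))) = sqrt(8517 + 72*(-299 + 1/(-14))) = sqrt(8517 + 72*(-299 - 1/14)) = sqrt(8517 + 72*(-4187/14)) = sqrt(8517 - 150732/7) = sqrt(-91113/7) = 11*I*sqrt(5271)/7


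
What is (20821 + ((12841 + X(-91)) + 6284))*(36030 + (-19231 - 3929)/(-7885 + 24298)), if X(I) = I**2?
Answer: 9506140197070/5471 ≈ 1.7375e+9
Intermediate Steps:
(20821 + ((12841 + X(-91)) + 6284))*(36030 + (-19231 - 3929)/(-7885 + 24298)) = (20821 + ((12841 + (-91)**2) + 6284))*(36030 + (-19231 - 3929)/(-7885 + 24298)) = (20821 + ((12841 + 8281) + 6284))*(36030 - 23160/16413) = (20821 + (21122 + 6284))*(36030 - 23160*1/16413) = (20821 + 27406)*(36030 - 7720/5471) = 48227*(197112410/5471) = 9506140197070/5471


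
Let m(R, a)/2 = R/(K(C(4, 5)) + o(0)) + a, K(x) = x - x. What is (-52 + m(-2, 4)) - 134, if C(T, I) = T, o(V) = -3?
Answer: -530/3 ≈ -176.67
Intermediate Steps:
K(x) = 0
m(R, a) = 2*a - 2*R/3 (m(R, a) = 2*(R/(0 - 3) + a) = 2*(R/(-3) + a) = 2*(-R/3 + a) = 2*(a - R/3) = 2*a - 2*R/3)
(-52 + m(-2, 4)) - 134 = (-52 + (2*4 - 2/3*(-2))) - 134 = (-52 + (8 + 4/3)) - 134 = (-52 + 28/3) - 134 = -128/3 - 134 = -530/3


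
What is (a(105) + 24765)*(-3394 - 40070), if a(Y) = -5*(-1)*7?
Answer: -1077907200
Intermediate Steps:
a(Y) = 35 (a(Y) = 5*7 = 35)
(a(105) + 24765)*(-3394 - 40070) = (35 + 24765)*(-3394 - 40070) = 24800*(-43464) = -1077907200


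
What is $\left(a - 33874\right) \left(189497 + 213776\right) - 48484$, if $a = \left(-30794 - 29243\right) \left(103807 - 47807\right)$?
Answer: $-1355846522174086$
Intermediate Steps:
$a = -3362072000$ ($a = \left(-60037\right) 56000 = -3362072000$)
$\left(a - 33874\right) \left(189497 + 213776\right) - 48484 = \left(-3362072000 - 33874\right) \left(189497 + 213776\right) - 48484 = \left(-3362105874\right) 403273 - 48484 = -1355846522125602 - 48484 = -1355846522174086$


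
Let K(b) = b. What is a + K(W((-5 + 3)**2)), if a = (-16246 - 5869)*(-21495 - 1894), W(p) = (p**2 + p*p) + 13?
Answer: 517247780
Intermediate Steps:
W(p) = 13 + 2*p**2 (W(p) = (p**2 + p**2) + 13 = 2*p**2 + 13 = 13 + 2*p**2)
a = 517247735 (a = -22115*(-23389) = 517247735)
a + K(W((-5 + 3)**2)) = 517247735 + (13 + 2*((-5 + 3)**2)**2) = 517247735 + (13 + 2*((-2)**2)**2) = 517247735 + (13 + 2*4**2) = 517247735 + (13 + 2*16) = 517247735 + (13 + 32) = 517247735 + 45 = 517247780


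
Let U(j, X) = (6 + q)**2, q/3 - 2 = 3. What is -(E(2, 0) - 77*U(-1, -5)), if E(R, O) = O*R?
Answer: 33957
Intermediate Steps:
q = 15 (q = 6 + 3*3 = 6 + 9 = 15)
U(j, X) = 441 (U(j, X) = (6 + 15)**2 = 21**2 = 441)
-(E(2, 0) - 77*U(-1, -5)) = -(0*2 - 77*441) = -(0 - 33957) = -1*(-33957) = 33957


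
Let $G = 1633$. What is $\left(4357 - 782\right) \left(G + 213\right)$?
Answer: $6599450$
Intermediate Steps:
$\left(4357 - 782\right) \left(G + 213\right) = \left(4357 - 782\right) \left(1633 + 213\right) = 3575 \cdot 1846 = 6599450$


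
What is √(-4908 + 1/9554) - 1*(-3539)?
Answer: 3539 + I*√447996910174/9554 ≈ 3539.0 + 70.057*I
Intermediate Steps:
√(-4908 + 1/9554) - 1*(-3539) = √(-4908 + 1/9554) + 3539 = √(-46891031/9554) + 3539 = I*√447996910174/9554 + 3539 = 3539 + I*√447996910174/9554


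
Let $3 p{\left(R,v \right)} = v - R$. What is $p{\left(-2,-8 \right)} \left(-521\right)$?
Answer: $1042$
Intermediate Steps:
$p{\left(R,v \right)} = - \frac{R}{3} + \frac{v}{3}$ ($p{\left(R,v \right)} = \frac{v - R}{3} = - \frac{R}{3} + \frac{v}{3}$)
$p{\left(-2,-8 \right)} \left(-521\right) = \left(\left(- \frac{1}{3}\right) \left(-2\right) + \frac{1}{3} \left(-8\right)\right) \left(-521\right) = \left(\frac{2}{3} - \frac{8}{3}\right) \left(-521\right) = \left(-2\right) \left(-521\right) = 1042$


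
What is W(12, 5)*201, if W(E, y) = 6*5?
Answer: 6030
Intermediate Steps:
W(E, y) = 30
W(12, 5)*201 = 30*201 = 6030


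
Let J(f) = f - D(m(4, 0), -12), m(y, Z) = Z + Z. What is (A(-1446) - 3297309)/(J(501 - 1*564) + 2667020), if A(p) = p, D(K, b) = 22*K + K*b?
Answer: -3298755/2666957 ≈ -1.2369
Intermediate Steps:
m(y, Z) = 2*Z
J(f) = f (J(f) = f - 2*0*(22 - 12) = f - 0*10 = f - 1*0 = f + 0 = f)
(A(-1446) - 3297309)/(J(501 - 1*564) + 2667020) = (-1446 - 3297309)/((501 - 1*564) + 2667020) = -3298755/((501 - 564) + 2667020) = -3298755/(-63 + 2667020) = -3298755/2666957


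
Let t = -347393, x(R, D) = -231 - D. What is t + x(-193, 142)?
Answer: -347766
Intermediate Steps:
t + x(-193, 142) = -347393 + (-231 - 1*142) = -347393 + (-231 - 142) = -347393 - 373 = -347766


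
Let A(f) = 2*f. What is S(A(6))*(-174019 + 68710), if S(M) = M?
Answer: -1263708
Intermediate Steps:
S(A(6))*(-174019 + 68710) = (2*6)*(-174019 + 68710) = 12*(-105309) = -1263708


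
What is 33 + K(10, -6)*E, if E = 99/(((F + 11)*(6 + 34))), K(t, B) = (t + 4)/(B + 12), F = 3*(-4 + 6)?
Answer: 22671/680 ≈ 33.340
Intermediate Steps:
F = 6 (F = 3*2 = 6)
K(t, B) = (4 + t)/(12 + B)
E = 99/680 (E = 99/(((6 + 11)*(6 + 34))) = 99/((17*40)) = 99/680 ≈ 0.14559)
33 + K(10, -6)*E = 33 + ((4 + 10)/(12 - 6))*(99/680) = 33 + (14/6)*(99/680) = 33 + ((1/6)*14)*(99/680) = 33 + (7/3)*(99/680) = 33 + 231/680 = 22671/680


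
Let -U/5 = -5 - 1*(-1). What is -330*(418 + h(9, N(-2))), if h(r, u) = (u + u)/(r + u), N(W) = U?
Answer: -4013460/29 ≈ -1.3840e+5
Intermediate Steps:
U = 20 (U = -5*(-5 - 1*(-1)) = -5*(-5 + 1) = -5*(-4) = 20)
N(W) = 20
h(r, u) = 2*u/(r + u) (h(r, u) = (2*u)/(r + u) = 2*u/(r + u))
-330*(418 + h(9, N(-2))) = -330*(418 + 2*20/(9 + 20)) = -330*(418 + 2*20/29) = -330*(418 + 2*20*(1/29)) = -330*(418 + 40/29) = -330*12162/29 = -4013460/29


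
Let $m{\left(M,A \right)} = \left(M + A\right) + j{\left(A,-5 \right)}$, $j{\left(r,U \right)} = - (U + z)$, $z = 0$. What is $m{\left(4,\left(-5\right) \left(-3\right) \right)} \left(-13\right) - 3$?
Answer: $-315$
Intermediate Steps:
$j{\left(r,U \right)} = - U$ ($j{\left(r,U \right)} = - (U + 0) = - U$)
$m{\left(M,A \right)} = 5 + A + M$ ($m{\left(M,A \right)} = \left(M + A\right) - -5 = \left(A + M\right) + 5 = 5 + A + M$)
$m{\left(4,\left(-5\right) \left(-3\right) \right)} \left(-13\right) - 3 = \left(5 - -15 + 4\right) \left(-13\right) - 3 = \left(5 + 15 + 4\right) \left(-13\right) - 3 = 24 \left(-13\right) - 3 = -312 - 3 = -315$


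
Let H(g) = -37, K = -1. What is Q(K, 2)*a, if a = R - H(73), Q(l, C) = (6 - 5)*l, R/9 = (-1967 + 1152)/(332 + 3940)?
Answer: -50243/1424 ≈ -35.283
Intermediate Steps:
R = -2445/1424 (R = 9*((-1967 + 1152)/(332 + 3940)) = 9*(-815/4272) = -2445/1424 ≈ -1.7170)
Q(l, C) = l (Q(l, C) = 1*l = l)
a = 50243/1424 (a = -2445/1424 - 1*(-37) = -2445/1424 + 37 = 50243/1424 ≈ 35.283)
Q(K, 2)*a = -1*50243/1424 = -50243/1424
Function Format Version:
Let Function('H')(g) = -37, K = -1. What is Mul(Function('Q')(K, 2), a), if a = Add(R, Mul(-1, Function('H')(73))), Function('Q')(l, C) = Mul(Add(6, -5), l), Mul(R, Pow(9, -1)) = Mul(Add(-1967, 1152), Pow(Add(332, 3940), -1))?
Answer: Rational(-50243, 1424) ≈ -35.283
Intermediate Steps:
R = Rational(-2445, 1424) (R = Mul(9, Mul(Add(-1967, 1152), Pow(Add(332, 3940), -1))) = Mul(9, Mul(-815, Pow(4272, -1))) = Mul(9, Mul(-815, Rational(1, 4272))) = Mul(9, Rational(-815, 4272)) = Rational(-2445, 1424) ≈ -1.7170)
Function('Q')(l, C) = l (Function('Q')(l, C) = Mul(1, l) = l)
a = Rational(50243, 1424) (a = Add(Rational(-2445, 1424), Mul(-1, -37)) = Add(Rational(-2445, 1424), 37) = Rational(50243, 1424) ≈ 35.283)
Mul(Function('Q')(K, 2), a) = Mul(-1, Rational(50243, 1424)) = Rational(-50243, 1424)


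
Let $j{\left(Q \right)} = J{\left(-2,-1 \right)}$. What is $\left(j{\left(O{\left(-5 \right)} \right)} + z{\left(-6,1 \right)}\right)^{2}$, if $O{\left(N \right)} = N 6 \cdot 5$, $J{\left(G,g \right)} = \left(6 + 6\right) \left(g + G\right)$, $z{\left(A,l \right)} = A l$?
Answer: $1764$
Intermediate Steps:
$J{\left(G,g \right)} = 12 G + 12 g$ ($J{\left(G,g \right)} = 12 \left(G + g\right) = 12 G + 12 g$)
$O{\left(N \right)} = 30 N$ ($O{\left(N \right)} = 6 N 5 = 30 N$)
$j{\left(Q \right)} = -36$ ($j{\left(Q \right)} = 12 \left(-2\right) + 12 \left(-1\right) = -24 - 12 = -36$)
$\left(j{\left(O{\left(-5 \right)} \right)} + z{\left(-6,1 \right)}\right)^{2} = \left(-36 - 6\right)^{2} = \left(-42\right)^{2} = 1764$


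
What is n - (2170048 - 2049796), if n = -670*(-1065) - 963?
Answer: 592335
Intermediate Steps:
n = 712587 (n = 713550 - 963 = 712587)
n - (2170048 - 2049796) = 712587 - (2170048 - 2049796) = 712587 - 1*120252 = 712587 - 120252 = 592335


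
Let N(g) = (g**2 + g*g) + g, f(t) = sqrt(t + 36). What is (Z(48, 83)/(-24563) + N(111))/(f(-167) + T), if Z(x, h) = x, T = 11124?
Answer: 6763479779484/3039511762441 - 608007891*I*sqrt(131)/3039511762441 ≈ 2.2252 - 0.0022895*I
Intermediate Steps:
f(t) = sqrt(36 + t)
N(g) = g + 2*g**2 (N(g) = (g**2 + g**2) + g = 2*g**2 + g = g + 2*g**2)
(Z(48, 83)/(-24563) + N(111))/(f(-167) + T) = (48/(-24563) + 111*(1 + 2*111))/(sqrt(36 - 167) + 11124) = (48*(-1/24563) + 111*(1 + 222))/(sqrt(-131) + 11124) = (-48/24563 + 111*223)/(I*sqrt(131) + 11124) = (-48/24563 + 24753)/(11124 + I*sqrt(131)) = 608007891/(24563*(11124 + I*sqrt(131)))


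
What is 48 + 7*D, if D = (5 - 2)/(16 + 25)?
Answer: 1989/41 ≈ 48.512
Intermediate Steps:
D = 3/41 ≈ 0.073171
48 + 7*D = 48 + 7*(3/41) = 48 + 21/41 = 1989/41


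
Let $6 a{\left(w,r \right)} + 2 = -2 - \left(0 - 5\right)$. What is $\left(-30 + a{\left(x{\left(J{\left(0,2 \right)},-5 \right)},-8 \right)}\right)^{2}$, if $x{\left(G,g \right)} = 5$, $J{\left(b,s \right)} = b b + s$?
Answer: $\frac{32041}{36} \approx 890.03$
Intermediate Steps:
$J{\left(b,s \right)} = s + b^{2}$ ($J{\left(b,s \right)} = b^{2} + s = s + b^{2}$)
$a{\left(w,r \right)} = \frac{1}{6}$ ($a{\left(w,r \right)} = - \frac{1}{3} + \frac{-2 - \left(0 - 5\right)}{6} = - \frac{1}{3} + \frac{-2 - -5}{6} = - \frac{1}{3} + \frac{-2 + 5}{6} = - \frac{1}{3} + \frac{1}{6} \cdot 3 = - \frac{1}{3} + \frac{1}{2} = \frac{1}{6}$)
$\left(-30 + a{\left(x{\left(J{\left(0,2 \right)},-5 \right)},-8 \right)}\right)^{2} = \left(-30 + \frac{1}{6}\right)^{2} = \left(- \frac{179}{6}\right)^{2} = \frac{32041}{36}$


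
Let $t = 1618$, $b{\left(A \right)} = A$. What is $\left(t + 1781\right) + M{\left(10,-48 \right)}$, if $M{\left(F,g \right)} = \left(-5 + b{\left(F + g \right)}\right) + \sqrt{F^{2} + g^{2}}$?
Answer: $3356 + 2 \sqrt{601} \approx 3405.0$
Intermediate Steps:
$M{\left(F,g \right)} = -5 + F + g + \sqrt{F^{2} + g^{2}}$ ($M{\left(F,g \right)} = \left(-5 + \left(F + g\right)\right) + \sqrt{F^{2} + g^{2}} = \left(-5 + F + g\right) + \sqrt{F^{2} + g^{2}} = -5 + F + g + \sqrt{F^{2} + g^{2}}$)
$\left(t + 1781\right) + M{\left(10,-48 \right)} = \left(1618 + 1781\right) + \left(-5 + 10 - 48 + \sqrt{10^{2} + \left(-48\right)^{2}}\right) = 3399 + \left(-5 + 10 - 48 + \sqrt{100 + 2304}\right) = 3399 + \left(-5 + 10 - 48 + \sqrt{2404}\right) = 3399 + \left(-5 + 10 - 48 + 2 \sqrt{601}\right) = 3399 - \left(43 - 2 \sqrt{601}\right) = 3356 + 2 \sqrt{601}$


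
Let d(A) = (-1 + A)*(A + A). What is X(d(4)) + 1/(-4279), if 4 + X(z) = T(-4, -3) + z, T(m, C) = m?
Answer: 68463/4279 ≈ 16.000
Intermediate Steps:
d(A) = 2*A*(-1 + A) (d(A) = (-1 + A)*(2*A) = 2*A*(-1 + A))
X(z) = -8 + z (X(z) = -4 + (-4 + z) = -8 + z)
X(d(4)) + 1/(-4279) = (-8 + 2*4*(-1 + 4)) + 1/(-4279) = (-8 + 2*4*3) - 1/4279 = (-8 + 24) - 1/4279 = 16 - 1/4279 = 68463/4279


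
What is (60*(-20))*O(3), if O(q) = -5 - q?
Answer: 9600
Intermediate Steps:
(60*(-20))*O(3) = (60*(-20))*(-5 - 1*3) = -1200*(-5 - 3) = -1200*(-8) = 9600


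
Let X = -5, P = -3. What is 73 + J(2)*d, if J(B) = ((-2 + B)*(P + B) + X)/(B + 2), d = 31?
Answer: 137/4 ≈ 34.250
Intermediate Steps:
J(B) = (-5 + (-3 + B)*(-2 + B))/(2 + B) (J(B) = ((-2 + B)*(-3 + B) - 5)/(B + 2) = ((-3 + B)*(-2 + B) - 5)/(2 + B) = (-5 + (-3 + B)*(-2 + B))/(2 + B))
73 + J(2)*d = 73 + ((1 + 2² - 5*2)/(2 + 2))*31 = 73 + ((1 + 4 - 10)/4)*31 = 73 + ((¼)*(-5))*31 = 73 - 5/4*31 = 73 - 155/4 = 137/4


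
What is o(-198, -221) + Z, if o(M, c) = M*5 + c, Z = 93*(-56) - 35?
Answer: -6454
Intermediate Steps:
Z = -5243 (Z = -5208 - 35 = -5243)
o(M, c) = c + 5*M (o(M, c) = 5*M + c = c + 5*M)
o(-198, -221) + Z = (-221 + 5*(-198)) - 5243 = (-221 - 990) - 5243 = -1211 - 5243 = -6454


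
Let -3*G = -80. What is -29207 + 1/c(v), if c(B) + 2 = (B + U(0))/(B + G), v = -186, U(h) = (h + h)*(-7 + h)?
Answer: -5812432/199 ≈ -29208.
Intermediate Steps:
G = 80/3 (G = -1/3*(-80) = 80/3 ≈ 26.667)
U(h) = 2*h*(-7 + h) (U(h) = (2*h)*(-7 + h) = 2*h*(-7 + h))
c(B) = -2 + B/(80/3 + B) (c(B) = -2 + (B + 2*0*(-7 + 0))/(B + 80/3) = -2 + (B + 2*0*(-7))/(80/3 + B) = -2 + (B + 0)/(80/3 + B) = -2 + B/(80/3 + B))
-29207 + 1/c(v) = -29207 + 1/((-160 - 3*(-186))/(80 + 3*(-186))) = -29207 + 1/((-160 + 558)/(80 - 558)) = -29207 + 1/(398/(-478)) = -29207 + 1/(-1/478*398) = -29207 + 1/(-199/239) = -29207 - 239/199 = -5812432/199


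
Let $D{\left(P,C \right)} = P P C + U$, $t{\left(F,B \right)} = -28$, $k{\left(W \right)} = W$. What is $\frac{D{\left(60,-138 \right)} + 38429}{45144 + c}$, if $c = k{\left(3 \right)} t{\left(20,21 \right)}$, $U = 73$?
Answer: $- \frac{76383}{7510} \approx -10.171$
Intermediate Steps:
$D{\left(P,C \right)} = 73 + C P^{2}$ ($D{\left(P,C \right)} = P P C + 73 = P^{2} C + 73 = C P^{2} + 73 = 73 + C P^{2}$)
$c = -84$ ($c = 3 \left(-28\right) = -84$)
$\frac{D{\left(60,-138 \right)} + 38429}{45144 + c} = \frac{\left(73 - 138 \cdot 60^{2}\right) + 38429}{45144 - 84} = \frac{\left(73 - 496800\right) + 38429}{45060} = \left(\left(73 - 496800\right) + 38429\right) \frac{1}{45060} = \left(-496727 + 38429\right) \frac{1}{45060} = \left(-458298\right) \frac{1}{45060} = - \frac{76383}{7510}$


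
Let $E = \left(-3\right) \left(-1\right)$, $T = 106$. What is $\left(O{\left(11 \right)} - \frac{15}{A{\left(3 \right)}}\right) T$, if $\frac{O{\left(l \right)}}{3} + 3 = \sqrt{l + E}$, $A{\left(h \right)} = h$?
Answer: $-1484 + 318 \sqrt{14} \approx -294.15$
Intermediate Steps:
$E = 3$
$O{\left(l \right)} = -9 + 3 \sqrt{3 + l}$ ($O{\left(l \right)} = -9 + 3 \sqrt{l + 3} = -9 + 3 \sqrt{3 + l}$)
$\left(O{\left(11 \right)} - \frac{15}{A{\left(3 \right)}}\right) T = \left(\left(-9 + 3 \sqrt{3 + 11}\right) - \frac{15}{3}\right) 106 = \left(\left(-9 + 3 \sqrt{14}\right) - 5\right) 106 = \left(-14 + 3 \sqrt{14}\right) 106 = -1484 + 318 \sqrt{14}$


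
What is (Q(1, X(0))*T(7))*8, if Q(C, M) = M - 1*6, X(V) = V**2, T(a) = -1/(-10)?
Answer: -24/5 ≈ -4.8000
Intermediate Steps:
T(a) = 1/10 (T(a) = -1*(-1/10) = 1/10)
Q(C, M) = -6 + M (Q(C, M) = M - 6 = -6 + M)
(Q(1, X(0))*T(7))*8 = ((-6 + 0**2)*(1/10))*8 = ((-6 + 0)*(1/10))*8 = -6*1/10*8 = -3/5*8 = -24/5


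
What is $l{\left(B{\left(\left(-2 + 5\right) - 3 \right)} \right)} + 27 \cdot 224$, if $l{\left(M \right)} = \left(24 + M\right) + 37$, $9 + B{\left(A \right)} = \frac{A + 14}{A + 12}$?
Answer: $\frac{36607}{6} \approx 6101.2$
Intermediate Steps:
$B{\left(A \right)} = -9 + \frac{14 + A}{12 + A}$ ($B{\left(A \right)} = -9 + \frac{A + 14}{A + 12} = -9 + \frac{14 + A}{12 + A}$)
$l{\left(M \right)} = 61 + M$
$l{\left(B{\left(\left(-2 + 5\right) - 3 \right)} \right)} + 27 \cdot 224 = \left(61 + \frac{2 \left(-47 - 4 \left(\left(-2 + 5\right) - 3\right)\right)}{12 + \left(\left(-2 + 5\right) - 3\right)}\right) + 27 \cdot 224 = \left(61 + \frac{2 \left(-47 - 4 \left(3 - 3\right)\right)}{12 + \left(3 - 3\right)}\right) + 6048 = \left(61 + \frac{2 \left(-47 - 0\right)}{12 + 0}\right) + 6048 = \left(61 + \frac{2 \left(-47 + 0\right)}{12}\right) + 6048 = \left(61 + 2 \cdot \frac{1}{12} \left(-47\right)\right) + 6048 = \left(61 - \frac{47}{6}\right) + 6048 = \frac{319}{6} + 6048 = \frac{36607}{6}$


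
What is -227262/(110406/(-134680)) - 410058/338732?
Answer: 45472561079849/164026514 ≈ 2.7723e+5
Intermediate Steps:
-227262/(110406/(-134680)) - 410058/338732 = -227262/(110406*(-1/134680)) - 410058*1/338732 = -227262/(-55203/67340) - 10791/8914 = -227262*(-67340/55203) - 10791/8914 = 5101274360/18401 - 10791/8914 = 45472561079849/164026514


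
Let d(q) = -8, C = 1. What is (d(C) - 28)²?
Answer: 1296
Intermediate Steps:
(d(C) - 28)² = (-8 - 28)² = (-36)² = 1296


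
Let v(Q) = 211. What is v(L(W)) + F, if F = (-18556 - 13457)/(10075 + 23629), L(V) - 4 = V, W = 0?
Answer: 7079531/33704 ≈ 210.05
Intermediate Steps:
L(V) = 4 + V
F = -32013/33704 ≈ -0.94983
v(L(W)) + F = 211 - 32013/33704 = 7079531/33704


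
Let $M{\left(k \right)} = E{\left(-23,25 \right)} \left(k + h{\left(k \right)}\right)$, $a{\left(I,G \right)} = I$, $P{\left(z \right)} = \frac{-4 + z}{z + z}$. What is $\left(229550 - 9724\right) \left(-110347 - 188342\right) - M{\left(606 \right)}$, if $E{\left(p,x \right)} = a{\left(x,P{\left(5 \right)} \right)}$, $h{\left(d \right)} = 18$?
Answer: $-65659623714$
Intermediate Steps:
$P{\left(z \right)} = \frac{-4 + z}{2 z}$
$E{\left(p,x \right)} = x$
$M{\left(k \right)} = 450 + 25 k$ ($M{\left(k \right)} = 25 \left(k + 18\right) = 25 \left(18 + k\right) = 450 + 25 k$)
$\left(229550 - 9724\right) \left(-110347 - 188342\right) - M{\left(606 \right)} = \left(229550 - 9724\right) \left(-110347 - 188342\right) - \left(450 + 25 \cdot 606\right) = 219826 \left(-298689\right) - \left(450 + 15150\right) = -65659608114 - 15600 = -65659623714$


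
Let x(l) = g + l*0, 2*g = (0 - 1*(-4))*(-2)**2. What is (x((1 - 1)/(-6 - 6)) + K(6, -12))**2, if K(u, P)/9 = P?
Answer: 10000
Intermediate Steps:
K(u, P) = 9*P
g = 8 (g = ((0 - 1*(-4))*(-2)**2)/2 = ((0 + 4)*4)/2 = (4*4)/2 = (1/2)*16 = 8)
x(l) = 8 (x(l) = 8 + l*0 = 8 + 0 = 8)
(x((1 - 1)/(-6 - 6)) + K(6, -12))**2 = (8 + 9*(-12))**2 = (8 - 108)**2 = (-100)**2 = 10000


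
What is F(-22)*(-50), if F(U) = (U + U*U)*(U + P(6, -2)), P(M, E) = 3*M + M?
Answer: -46200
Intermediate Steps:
P(M, E) = 4*M
F(U) = (24 + U)*(U + U²) (F(U) = (U + U*U)*(U + 4*6) = (U + U²)*(U + 24) = (U + U²)*(24 + U) = (24 + U)*(U + U²))
F(-22)*(-50) = -22*(24 + (-22)² + 25*(-22))*(-50) = -22*(24 + 484 - 550)*(-50) = -22*(-42)*(-50) = 924*(-50) = -46200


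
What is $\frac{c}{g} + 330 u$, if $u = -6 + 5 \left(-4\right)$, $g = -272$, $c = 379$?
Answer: $- \frac{2334139}{272} \approx -8581.4$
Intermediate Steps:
$u = -26$ ($u = -6 - 20 = -26$)
$\frac{c}{g} + 330 u = \frac{379}{-272} + 330 \left(-26\right) = 379 \left(- \frac{1}{272}\right) - 8580 = - \frac{379}{272} - 8580 = - \frac{2334139}{272}$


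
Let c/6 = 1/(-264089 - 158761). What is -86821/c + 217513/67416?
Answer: 412498951892113/67416 ≈ 6.1187e+9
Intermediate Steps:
c = -1/70475 (c = 6/(-264089 - 158761) = 6/(-422850) = 6*(-1/422850) = -1/70475 ≈ -1.4189e-5)
-86821/c + 217513/67416 = -86821/(-1/70475) + 217513/67416 = -86821*(-70475) + 217513*(1/67416) = 6118709975 + 217513/67416 = 412498951892113/67416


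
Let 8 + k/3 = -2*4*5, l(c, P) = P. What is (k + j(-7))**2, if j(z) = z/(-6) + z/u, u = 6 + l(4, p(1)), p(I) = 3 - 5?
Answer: 3010225/144 ≈ 20904.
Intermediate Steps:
p(I) = -2
u = 4 (u = 6 - 2 = 4)
j(z) = z/12 (j(z) = z/(-6) + z/4 = z*(-1/6) + z*(1/4) = -z/6 + z/4 = z/12)
k = -144 (k = -24 + 3*(-2*4*5) = -24 + 3*(-8*5) = -24 + 3*(-40) = -24 - 120 = -144)
(k + j(-7))**2 = (-144 + (1/12)*(-7))**2 = (-144 - 7/12)**2 = (-1735/12)**2 = 3010225/144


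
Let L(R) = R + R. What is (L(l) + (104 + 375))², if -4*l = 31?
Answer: 859329/4 ≈ 2.1483e+5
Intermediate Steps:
l = -31/4 (l = -¼*31 = -31/4 ≈ -7.7500)
L(R) = 2*R
(L(l) + (104 + 375))² = (2*(-31/4) + (104 + 375))² = (-31/2 + 479)² = (927/2)² = 859329/4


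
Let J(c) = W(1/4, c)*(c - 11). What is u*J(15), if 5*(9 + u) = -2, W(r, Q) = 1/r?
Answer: -752/5 ≈ -150.40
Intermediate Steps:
u = -47/5 (u = -9 + (1/5)*(-2) = -9 - 2/5 = -47/5 ≈ -9.4000)
J(c) = -44 + 4*c (J(c) = (c - 11)/(1/4) = (-11 + c)/(1/4) = 4*(-11 + c) = -44 + 4*c)
u*J(15) = -47*(-44 + 4*15)/5 = -47*(-44 + 60)/5 = -47/5*16 = -752/5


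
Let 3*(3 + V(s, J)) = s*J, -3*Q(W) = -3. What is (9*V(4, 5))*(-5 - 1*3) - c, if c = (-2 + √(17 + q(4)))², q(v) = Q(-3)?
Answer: -286 + 12*√2 ≈ -269.03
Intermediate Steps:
Q(W) = 1 (Q(W) = -⅓*(-3) = 1)
V(s, J) = -3 + J*s/3 (V(s, J) = -3 + (s*J)/3 = -3 + (J*s)/3 = -3 + J*s/3)
q(v) = 1
c = (-2 + 3*√2)² (c = (-2 + √(17 + 1))² = (-2 + √18)² = (-2 + 3*√2)² ≈ 5.0294)
(9*V(4, 5))*(-5 - 1*3) - c = (9*(-3 + (⅓)*5*4))*(-5 - 1*3) - (22 - 12*√2) = (9*(-3 + 20/3))*(-5 - 3) + (-22 + 12*√2) = (9*(11/3))*(-8) + (-22 + 12*√2) = 33*(-8) + (-22 + 12*√2) = -264 + (-22 + 12*√2) = -286 + 12*√2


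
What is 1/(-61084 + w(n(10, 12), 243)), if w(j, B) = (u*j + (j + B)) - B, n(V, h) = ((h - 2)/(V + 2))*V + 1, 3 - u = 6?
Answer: -3/183308 ≈ -1.6366e-5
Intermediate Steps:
u = -3 (u = 3 - 1*6 = 3 - 6 = -3)
n(V, h) = 1 + V*(-2 + h)/(2 + V) (n(V, h) = ((-2 + h)/(2 + V))*V + 1 = V*(-2 + h)/(2 + V) + 1 = 1 + V*(-2 + h)/(2 + V))
w(j, B) = -2*j (w(j, B) = (-3*j + (j + B)) - B = (-3*j + (B + j)) - B = (B - 2*j) - B = -2*j)
1/(-61084 + w(n(10, 12), 243)) = 1/(-61084 - 2*(2 - 1*10 + 10*12)/(2 + 10)) = 1/(-61084 - 2*(2 - 10 + 120)/12) = 1/(-61084 - 112/6) = 1/(-61084 - 2*28/3) = 1/(-61084 - 56/3) = 1/(-183308/3) = -3/183308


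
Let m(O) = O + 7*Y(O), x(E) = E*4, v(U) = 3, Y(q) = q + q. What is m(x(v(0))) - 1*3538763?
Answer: -3538583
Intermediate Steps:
Y(q) = 2*q
x(E) = 4*E
m(O) = 15*O (m(O) = O + 7*(2*O) = O + 14*O = 15*O)
m(x(v(0))) - 1*3538763 = 15*(4*3) - 1*3538763 = 15*12 - 3538763 = 180 - 3538763 = -3538583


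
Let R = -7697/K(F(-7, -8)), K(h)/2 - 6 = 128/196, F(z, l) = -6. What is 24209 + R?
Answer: 15407115/652 ≈ 23631.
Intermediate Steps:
K(h) = 652/49 (K(h) = 12 + 2*(128/196) = 12 + 2*(128*(1/196)) = 12 + 2*(32/49) = 12 + 64/49 = 652/49)
R = -377153/652 (R = -7697/652/49 = -7697*49/652 = -377153/652 ≈ -578.46)
24209 + R = 24209 - 377153/652 = 15407115/652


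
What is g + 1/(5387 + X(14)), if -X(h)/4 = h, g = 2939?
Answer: 15667810/5331 ≈ 2939.0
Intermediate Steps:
X(h) = -4*h
g + 1/(5387 + X(14)) = 2939 + 1/(5387 - 4*14) = 2939 + 1/(5387 - 56) = 2939 + 1/5331 = 15667810/5331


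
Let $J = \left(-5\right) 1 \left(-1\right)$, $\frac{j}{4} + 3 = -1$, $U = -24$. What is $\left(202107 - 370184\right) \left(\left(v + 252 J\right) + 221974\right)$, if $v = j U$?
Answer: $-37585042586$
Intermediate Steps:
$j = -16$ ($j = -12 + 4 \left(-1\right) = -12 - 4 = -16$)
$v = 384$ ($v = \left(-16\right) \left(-24\right) = 384$)
$J = 5$ ($J = \left(-5\right) \left(-1\right) = 5$)
$\left(202107 - 370184\right) \left(\left(v + 252 J\right) + 221974\right) = \left(202107 - 370184\right) \left(\left(384 + 252 \cdot 5\right) + 221974\right) = - 168077 \left(\left(384 + 1260\right) + 221974\right) = - 168077 \left(1644 + 221974\right) = \left(-168077\right) 223618 = -37585042586$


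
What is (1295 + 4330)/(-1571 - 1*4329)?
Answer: -225/236 ≈ -0.95339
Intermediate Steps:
(1295 + 4330)/(-1571 - 1*4329) = 5625/(-1571 - 4329) = 5625/(-5900) = 5625*(-1/5900) = -225/236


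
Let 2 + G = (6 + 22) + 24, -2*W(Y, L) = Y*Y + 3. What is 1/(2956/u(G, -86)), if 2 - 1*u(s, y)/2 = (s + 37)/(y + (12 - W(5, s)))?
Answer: 69/29560 ≈ 0.0023342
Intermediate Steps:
W(Y, L) = -3/2 - Y²/2 (W(Y, L) = -(Y*Y + 3)/2 = -(Y² + 3)/2 = -(3 + Y²)/2 = -3/2 - Y²/2)
G = 50 (G = -2 + ((6 + 22) + 24) = -2 + (28 + 24) = -2 + 52 = 50)
u(s, y) = 4 - 2*(37 + s)/(26 + y) (u(s, y) = 4 - 2*(s + 37)/(y + (12 - (-3/2 - ½*5²))) = 4 - 2*(37 + s)/(y + (12 - (-3/2 - ½*25))) = 4 - 2*(37 + s)/(y + (12 - (-3/2 - 25/2))) = 4 - 2*(37 + s)/(y + (12 - 1*(-14))) = 4 - 2*(37 + s)/(y + (12 + 14)) = 4 - 2*(37 + s)/(y + 26) = 4 - 2*(37 + s)/(26 + y))
1/(2956/u(G, -86)) = 1/(2956/((2*(15 - 1*50 + 2*(-86))/(26 - 86)))) = 1/(2956/((2*(15 - 50 - 172)/(-60)))) = 1/(2956/((2*(-1/60)*(-207)))) = 1/(2956/(69/10)) = 1/(2956*(10/69)) = 1/(29560/69) = 69/29560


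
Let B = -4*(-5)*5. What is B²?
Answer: 10000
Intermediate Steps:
B = 100 (B = 20*5 = 100)
B² = 100² = 10000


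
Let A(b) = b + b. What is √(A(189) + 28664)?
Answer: √29042 ≈ 170.42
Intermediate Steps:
A(b) = 2*b
√(A(189) + 28664) = √(2*189 + 28664) = √(378 + 28664) = √29042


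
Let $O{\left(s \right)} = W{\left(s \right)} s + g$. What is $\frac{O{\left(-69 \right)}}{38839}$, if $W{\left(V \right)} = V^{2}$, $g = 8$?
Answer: $- \frac{328501}{38839} \approx -8.458$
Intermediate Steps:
$O{\left(s \right)} = 8 + s^{3}$ ($O{\left(s \right)} = s^{2} s + 8 = s^{3} + 8 = 8 + s^{3}$)
$\frac{O{\left(-69 \right)}}{38839} = \frac{8 + \left(-69\right)^{3}}{38839} = \left(8 - 328509\right) \frac{1}{38839} = \left(-328501\right) \frac{1}{38839} = - \frac{328501}{38839}$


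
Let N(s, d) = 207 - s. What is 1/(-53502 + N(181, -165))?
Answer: -1/53476 ≈ -1.8700e-5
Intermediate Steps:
1/(-53502 + N(181, -165)) = 1/(-53502 + (207 - 1*181)) = 1/(-53502 + (207 - 181)) = 1/(-53502 + 26) = 1/(-53476) = -1/53476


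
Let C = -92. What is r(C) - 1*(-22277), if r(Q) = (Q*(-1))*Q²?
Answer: 800965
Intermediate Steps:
r(Q) = -Q³ (r(Q) = (-Q)*Q² = -Q³)
r(C) - 1*(-22277) = -1*(-92)³ - 1*(-22277) = -1*(-778688) + 22277 = 778688 + 22277 = 800965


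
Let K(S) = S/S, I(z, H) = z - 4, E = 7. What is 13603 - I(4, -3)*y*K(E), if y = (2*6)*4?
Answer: 13603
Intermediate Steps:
I(z, H) = -4 + z
K(S) = 1
y = 48 (y = 12*4 = 48)
13603 - I(4, -3)*y*K(E) = 13603 - (-4 + 4)*48 = 13603 - 0*48 = 13603 - 0 = 13603 - 1*0 = 13603 + 0 = 13603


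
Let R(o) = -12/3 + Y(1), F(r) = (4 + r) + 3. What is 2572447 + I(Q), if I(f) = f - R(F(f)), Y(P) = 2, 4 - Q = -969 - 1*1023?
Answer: 2574445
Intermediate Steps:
Q = 1996 (Q = 4 - (-969 - 1*1023) = 4 - (-969 - 1023) = 4 - 1*(-1992) = 4 + 1992 = 1996)
F(r) = 7 + r
R(o) = -2 (R(o) = -12/3 + 2 = -12*⅓ + 2 = -4 + 2 = -2)
I(f) = 2 + f (I(f) = f - 1*(-2) = f + 2 = 2 + f)
2572447 + I(Q) = 2572447 + (2 + 1996) = 2572447 + 1998 = 2574445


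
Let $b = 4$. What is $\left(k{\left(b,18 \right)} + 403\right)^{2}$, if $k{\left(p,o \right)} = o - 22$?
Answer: $159201$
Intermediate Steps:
$k{\left(p,o \right)} = -22 + o$
$\left(k{\left(b,18 \right)} + 403\right)^{2} = \left(\left(-22 + 18\right) + 403\right)^{2} = \left(-4 + 403\right)^{2} = 399^{2} = 159201$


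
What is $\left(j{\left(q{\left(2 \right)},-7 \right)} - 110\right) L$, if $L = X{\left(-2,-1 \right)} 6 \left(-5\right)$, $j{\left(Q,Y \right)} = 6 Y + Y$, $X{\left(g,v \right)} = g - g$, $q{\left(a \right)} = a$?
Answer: $0$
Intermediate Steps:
$X{\left(g,v \right)} = 0$
$j{\left(Q,Y \right)} = 7 Y$
$L = 0$ ($L = 0 \cdot 6 \left(-5\right) = 0 \left(-5\right) = 0$)
$\left(j{\left(q{\left(2 \right)},-7 \right)} - 110\right) L = \left(7 \left(-7\right) - 110\right) 0 = \left(-49 - 110\right) 0 = \left(-159\right) 0 = 0$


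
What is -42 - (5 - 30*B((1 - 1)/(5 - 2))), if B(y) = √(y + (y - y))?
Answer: -47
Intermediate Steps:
B(y) = √y (B(y) = √(y + 0) = √y)
-42 - (5 - 30*B((1 - 1)/(5 - 2))) = -42 - (5 - 30*√(1 - 1)/√(5 - 2)) = -42 - (5 - 30*√(0/3)) = -42 - (5 - 30*√(0*(⅓))) = -42 - (5 - 30*√0) = -42 - (5 - 30*0) = -42 - (5 + 0) = -42 - 1*5 = -42 - 5 = -47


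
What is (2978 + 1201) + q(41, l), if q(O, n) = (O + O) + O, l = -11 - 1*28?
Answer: 4302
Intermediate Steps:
l = -39 (l = -11 - 28 = -39)
q(O, n) = 3*O (q(O, n) = 2*O + O = 3*O)
(2978 + 1201) + q(41, l) = (2978 + 1201) + 3*41 = 4179 + 123 = 4302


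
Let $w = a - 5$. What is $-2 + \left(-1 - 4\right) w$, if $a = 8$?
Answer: $-17$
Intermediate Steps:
$w = 3$ ($w = 8 - 5 = 3$)
$-2 + \left(-1 - 4\right) w = -2 + \left(-1 - 4\right) 3 = -2 - 15 = -17$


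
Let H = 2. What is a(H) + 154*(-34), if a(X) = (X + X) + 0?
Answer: -5232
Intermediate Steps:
a(X) = 2*X (a(X) = 2*X + 0 = 2*X)
a(H) + 154*(-34) = 2*2 + 154*(-34) = 4 - 5236 = -5232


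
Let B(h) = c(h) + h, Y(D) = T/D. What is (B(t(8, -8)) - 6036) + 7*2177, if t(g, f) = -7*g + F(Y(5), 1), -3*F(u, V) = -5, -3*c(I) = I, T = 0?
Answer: 82501/9 ≈ 9166.8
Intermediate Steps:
Y(D) = 0 (Y(D) = 0/D = 0)
c(I) = -I/3
F(u, V) = 5/3 (F(u, V) = -⅓*(-5) = 5/3)
t(g, f) = 5/3 - 7*g (t(g, f) = -7*g + 5/3 = 5/3 - 7*g)
B(h) = 2*h/3 (B(h) = -h/3 + h = 2*h/3)
(B(t(8, -8)) - 6036) + 7*2177 = (2*(5/3 - 7*8)/3 - 6036) + 7*2177 = (2*(5/3 - 56)/3 - 6036) + 15239 = ((⅔)*(-163/3) - 6036) + 15239 = (-326/9 - 6036) + 15239 = -54650/9 + 15239 = 82501/9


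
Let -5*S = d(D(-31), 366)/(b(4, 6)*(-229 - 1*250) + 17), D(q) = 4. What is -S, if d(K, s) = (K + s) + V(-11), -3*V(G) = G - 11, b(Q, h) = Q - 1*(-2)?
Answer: -1132/42855 ≈ -0.026415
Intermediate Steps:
b(Q, h) = 2 + Q (b(Q, h) = Q + 2 = 2 + Q)
V(G) = 11/3 - G/3 (V(G) = -(G - 11)/3 = -(-11 + G)/3 = 11/3 - G/3)
d(K, s) = 22/3 + K + s (d(K, s) = (K + s) + (11/3 - ⅓*(-11)) = (K + s) + (11/3 + 11/3) = (K + s) + 22/3 = 22/3 + K + s)
S = 1132/42855 (S = -(22/3 + 4 + 366)/(5*((2 + 4)*(-229 - 1*250) + 17)) = -1132/(15*(6*(-229 - 250) + 17)) = -1132/(15*(6*(-479) + 17)) = -1132/(15*(-2874 + 17)) = -1132/(15*(-2857)) = -1132*(-1)/(15*2857) = -⅕*(-1132/8571) = 1132/42855 ≈ 0.026415)
-S = -1*1132/42855 = -1132/42855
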